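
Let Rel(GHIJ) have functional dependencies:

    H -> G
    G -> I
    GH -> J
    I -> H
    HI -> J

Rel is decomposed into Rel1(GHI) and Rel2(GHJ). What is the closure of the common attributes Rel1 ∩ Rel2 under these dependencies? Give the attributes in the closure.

Rel1 ∩ Rel2 = {GH}.
G → I applies, adding I
GH → J applies, adding J
Closure: {GHIJ}.

GHIJ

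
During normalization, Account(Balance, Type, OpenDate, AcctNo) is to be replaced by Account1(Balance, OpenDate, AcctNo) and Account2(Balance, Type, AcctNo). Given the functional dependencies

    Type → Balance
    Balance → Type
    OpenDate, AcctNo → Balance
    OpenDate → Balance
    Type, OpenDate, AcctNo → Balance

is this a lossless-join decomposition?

Yes

Common attributes: Account1 ∩ Account2 = {Balance, AcctNo}.
Closure of {Balance, AcctNo}: Balance → Type applies, adding Type. So (Balance, AcctNo)⁺ = {Balance, Type, AcctNo}.
This closure contains every attribute of Account2, so Account1 ∩ Account2 → Account2. The join is lossless.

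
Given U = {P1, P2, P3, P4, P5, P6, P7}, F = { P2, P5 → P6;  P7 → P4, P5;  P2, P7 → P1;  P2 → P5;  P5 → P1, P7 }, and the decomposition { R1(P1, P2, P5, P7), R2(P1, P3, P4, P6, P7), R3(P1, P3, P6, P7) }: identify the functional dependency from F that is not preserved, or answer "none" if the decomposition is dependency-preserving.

P2, P5 → P6

Check P2, P5 → P6: no single fragment contains all of {P2, P5, P6}, and the restricted closure of {P2, P5} across the fragments never reaches {P6}.
P7 → P4, P5 is preserved.
P2, P7 → P1 is preserved.
P2 → P5 is preserved.
P5 → P1, P7 is preserved.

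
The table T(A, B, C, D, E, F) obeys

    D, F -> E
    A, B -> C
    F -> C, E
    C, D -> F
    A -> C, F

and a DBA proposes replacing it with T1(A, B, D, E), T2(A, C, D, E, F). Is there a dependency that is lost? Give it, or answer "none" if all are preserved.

D, F → E lies within T2.
A, B → C: restricted closure across fragments reaches C.
F → C, E lies within T2.
C, D → F lies within T2.
A → C, F lies within T2.
Every dependency is enforceable on the fragments, so the decomposition is dependency-preserving.

none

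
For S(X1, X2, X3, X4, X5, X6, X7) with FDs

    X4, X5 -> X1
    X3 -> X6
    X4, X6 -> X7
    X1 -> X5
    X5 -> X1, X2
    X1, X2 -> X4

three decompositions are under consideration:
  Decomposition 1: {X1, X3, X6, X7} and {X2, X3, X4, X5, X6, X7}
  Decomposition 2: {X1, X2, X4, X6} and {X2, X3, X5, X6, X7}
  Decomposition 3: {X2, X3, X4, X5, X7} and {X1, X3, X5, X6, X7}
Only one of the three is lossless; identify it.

Decomposition 1: common = {X3, X6, X7}, closure = {X3, X6, X7} → lossy.
Decomposition 2: common = {X2, X6}, closure = {X2, X6} → lossy.
Decomposition 3: common = {X3, X5, X7}, closure = {X1, X2, X3, X4, X5, X6, X7} → lossless.

Decomposition 3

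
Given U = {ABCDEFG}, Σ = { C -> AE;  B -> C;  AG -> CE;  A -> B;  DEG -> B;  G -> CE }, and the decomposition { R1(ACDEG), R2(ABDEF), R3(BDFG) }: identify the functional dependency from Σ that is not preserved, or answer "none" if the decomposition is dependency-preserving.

C → AE lies within R1.
B → C: restricted closure across fragments reaches C.
AG → CE lies within R1.
A → B lies within R2.
DEG → B: restricted closure across fragments reaches B.
G → CE lies within R1.
Every dependency is enforceable on the fragments, so the decomposition is dependency-preserving.

none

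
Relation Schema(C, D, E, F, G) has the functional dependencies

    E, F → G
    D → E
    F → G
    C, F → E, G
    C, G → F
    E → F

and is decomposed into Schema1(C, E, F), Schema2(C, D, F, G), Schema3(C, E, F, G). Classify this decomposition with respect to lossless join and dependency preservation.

lossless but not dependency-preserving

Lossless test (chase): Rows 1 and 3 agree on E, F; apply E, F→G and equate their G entries. Rows 1 and 2 agree on C, F; apply C, F→E, G and equate their E, G entries. Row 2 is now all distinguished symbols — the join is lossless.
Dependency preservation: the restricted closure of {D} across the fragments never reaches {E}, so D → E cannot be enforced without a join — not preserved.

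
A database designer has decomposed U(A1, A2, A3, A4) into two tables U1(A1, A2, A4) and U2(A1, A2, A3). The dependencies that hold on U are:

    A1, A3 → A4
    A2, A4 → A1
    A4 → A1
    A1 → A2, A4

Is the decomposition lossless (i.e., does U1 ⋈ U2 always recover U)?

Yes

Common attributes: U1 ∩ U2 = {A1, A2}.
Closure of {A1, A2}: A1 → A2, A4 applies, adding A4. So (A1, A2)⁺ = {A1, A2, A4}.
This closure contains every attribute of U1, so U1 ∩ U2 → U1. The join is lossless.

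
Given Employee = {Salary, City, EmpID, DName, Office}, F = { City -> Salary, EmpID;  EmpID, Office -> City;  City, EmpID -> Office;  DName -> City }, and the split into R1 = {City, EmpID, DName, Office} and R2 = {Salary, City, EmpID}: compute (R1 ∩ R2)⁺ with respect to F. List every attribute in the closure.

Salary, City, EmpID, Office

R1 ∩ R2 = {City, EmpID}.
City → Salary, EmpID applies, adding Salary
City, EmpID → Office applies, adding Office
Closure: {Salary, City, EmpID, Office}.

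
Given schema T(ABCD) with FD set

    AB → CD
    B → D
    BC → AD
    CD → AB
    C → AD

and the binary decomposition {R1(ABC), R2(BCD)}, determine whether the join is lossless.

Common attributes: R1 ∩ R2 = {BC}.
Closure of {BC}: B → D applies, adding D; BC → AD applies, adding A. So (BC)⁺ = {ABCD}.
This closure contains every attribute of R1, so R1 ∩ R2 → R1. The join is lossless.

Yes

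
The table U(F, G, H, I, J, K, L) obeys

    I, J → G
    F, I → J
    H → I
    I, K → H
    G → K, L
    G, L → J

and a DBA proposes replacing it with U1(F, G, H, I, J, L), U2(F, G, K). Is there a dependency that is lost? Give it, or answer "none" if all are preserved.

Check I, K → H: no single fragment contains all of {H, I, K}, and the restricted closure of {I, K} across the fragments never reaches {H}.
I, J → G is preserved.
F, I → J is preserved.
H → I is preserved.
G → K, L is preserved.
G, L → J is preserved.

I, K → H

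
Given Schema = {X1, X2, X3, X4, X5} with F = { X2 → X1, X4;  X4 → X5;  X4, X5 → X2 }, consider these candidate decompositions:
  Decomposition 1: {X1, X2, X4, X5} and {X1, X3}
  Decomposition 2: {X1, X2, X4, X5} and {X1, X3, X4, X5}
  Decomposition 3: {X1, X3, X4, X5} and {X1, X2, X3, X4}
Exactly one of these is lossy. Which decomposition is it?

Decomposition 1: common = {X1}, closure = {X1} → lossy.
Decomposition 2: common = {X1, X4, X5}, closure = {X1, X2, X4, X5} → lossless.
Decomposition 3: common = {X1, X3, X4}, closure = {X1, X2, X3, X4, X5} → lossless.

Decomposition 1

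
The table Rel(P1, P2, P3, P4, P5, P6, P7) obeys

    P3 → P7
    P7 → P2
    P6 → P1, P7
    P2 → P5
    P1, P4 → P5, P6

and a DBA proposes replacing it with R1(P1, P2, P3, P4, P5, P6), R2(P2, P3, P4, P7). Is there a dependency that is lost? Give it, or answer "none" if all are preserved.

Check P6 → P1, P7: no single fragment contains all of {P1, P6, P7}, and the restricted closure of {P6} across the fragments never reaches {P1, P7}.
P3 → P7 is preserved.
P7 → P2 is preserved.
P2 → P5 is preserved.
P1, P4 → P5, P6 is preserved.

P6 → P1, P7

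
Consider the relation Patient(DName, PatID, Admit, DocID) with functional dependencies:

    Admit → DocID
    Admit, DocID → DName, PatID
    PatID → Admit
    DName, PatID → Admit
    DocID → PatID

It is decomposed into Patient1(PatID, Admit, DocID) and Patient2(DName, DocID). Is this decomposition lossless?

Common attributes: Patient1 ∩ Patient2 = {DocID}.
Closure of {DocID}: DocID → PatID applies, adding PatID; PatID → Admit applies, adding Admit; Admit, DocID → DName, PatID applies, adding DName. So (DocID)⁺ = {DName, PatID, Admit, DocID}.
This closure contains every attribute of Patient1, so Patient1 ∩ Patient2 → Patient1. The join is lossless.

Yes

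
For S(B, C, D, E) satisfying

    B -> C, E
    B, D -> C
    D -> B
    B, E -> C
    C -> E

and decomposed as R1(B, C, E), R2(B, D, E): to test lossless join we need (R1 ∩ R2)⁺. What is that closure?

R1 ∩ R2 = {B, E}.
B → C, E applies, adding C
Closure: {B, C, E}.

B, C, E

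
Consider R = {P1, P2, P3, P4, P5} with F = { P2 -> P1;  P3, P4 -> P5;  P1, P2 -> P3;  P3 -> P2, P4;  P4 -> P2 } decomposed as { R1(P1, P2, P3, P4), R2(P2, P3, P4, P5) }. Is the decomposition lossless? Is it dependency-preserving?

Lossless test: (P2, P3, P4)⁺ = {P1, P2, P3, P4, P5}, which contains all of one fragment — lossless.
Dependency preservation: every FD's attributes lie within a single fragment, so each can be enforced locally — preserved.

lossless and dependency-preserving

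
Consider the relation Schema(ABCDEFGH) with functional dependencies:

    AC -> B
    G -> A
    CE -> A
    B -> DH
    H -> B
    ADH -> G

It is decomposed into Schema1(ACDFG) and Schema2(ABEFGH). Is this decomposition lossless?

No

Common attributes: Schema1 ∩ Schema2 = {AFG}.
No dependency enlarges {AFG}, so (AFG)⁺ = {AFG}.
The closure contains neither all of Schema1 = {ACDFG} nor all of Schema2 = {ABEFGH}, so the common attributes are not a superkey of either fragment. The join is lossy.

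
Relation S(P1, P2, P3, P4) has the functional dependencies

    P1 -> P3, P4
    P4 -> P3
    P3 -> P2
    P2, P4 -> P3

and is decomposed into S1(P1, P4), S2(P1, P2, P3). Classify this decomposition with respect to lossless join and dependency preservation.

lossless but not dependency-preserving

Lossless test: (P1)⁺ = {P1, P2, P3, P4}, which contains all of one fragment — lossless.
Dependency preservation: the restricted closure of {P4} across the fragments never reaches {P3}, so P4 → P3 cannot be enforced without a join — not preserved.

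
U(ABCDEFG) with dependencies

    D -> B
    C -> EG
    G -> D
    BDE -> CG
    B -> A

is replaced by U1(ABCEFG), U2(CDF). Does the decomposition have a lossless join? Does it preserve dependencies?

lossless but not dependency-preserving

Lossless test: (CF)⁺ = {ABCDEFG}, which contains all of one fragment — lossless.
Dependency preservation: the restricted closure of {D} across the fragments never reaches {B}, so D → B cannot be enforced without a join — not preserved.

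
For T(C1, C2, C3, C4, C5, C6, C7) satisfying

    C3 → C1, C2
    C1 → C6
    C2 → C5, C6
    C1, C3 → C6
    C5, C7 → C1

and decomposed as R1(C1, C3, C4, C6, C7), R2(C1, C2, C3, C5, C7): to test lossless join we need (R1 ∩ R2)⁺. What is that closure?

C1, C2, C3, C5, C6, C7

R1 ∩ R2 = {C1, C3, C7}.
C3 → C1, C2 applies, adding C2
C1 → C6 applies, adding C6
C2 → C5, C6 applies, adding C5
Closure: {C1, C2, C3, C5, C6, C7}.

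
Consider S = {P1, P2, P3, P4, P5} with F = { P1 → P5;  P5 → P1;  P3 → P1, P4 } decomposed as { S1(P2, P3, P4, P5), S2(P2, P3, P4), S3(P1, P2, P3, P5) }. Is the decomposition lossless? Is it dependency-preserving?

lossless and dependency-preserving

Lossless test (chase): Rows 1 and 3 agree on P5; apply P5→P1 and equate their P1 entries. Rows 1 and 2 agree on P3; apply P3→P1, P4 and equate their P1, P4 entries. Rows 1 and 3 agree on P3; apply P3→P1, P4 and equate their P1, P4 entries. Rows 1 and 2 agree on P1; apply P1→P5 and equate their P5 entries. Row 1 is now all distinguished symbols — the join is lossless.
Dependency preservation: P3 → P1, P4 is not contained in any single fragment, but the restricted closure of its left-hand side across the fragments still reaches the right-hand side; the remaining FDs each lie inside some fragment. All dependencies are preserved.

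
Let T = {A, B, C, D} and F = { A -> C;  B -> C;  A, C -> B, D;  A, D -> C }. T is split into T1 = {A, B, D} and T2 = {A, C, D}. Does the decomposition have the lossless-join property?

Yes

Common attributes: T1 ∩ T2 = {A, D}.
Closure of {A, D}: A → C applies, adding C; A, C → B, D applies, adding B. So (A, D)⁺ = {A, B, C, D}.
This closure contains every attribute of T1, so T1 ∩ T2 → T1. The join is lossless.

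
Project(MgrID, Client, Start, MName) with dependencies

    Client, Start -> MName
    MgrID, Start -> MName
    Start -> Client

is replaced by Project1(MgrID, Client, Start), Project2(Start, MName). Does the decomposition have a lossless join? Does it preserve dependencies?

lossless and dependency-preserving

Lossless test: (Start)⁺ = {Client, Start, MName}, which contains all of one fragment — lossless.
Dependency preservation: Client, Start → MName; MgrID, Start → MName are not contained in any single fragment, but the restricted closure of each left-hand side across the fragments still reaches the right-hand side; the remaining FDs each lie inside some fragment. All dependencies are preserved.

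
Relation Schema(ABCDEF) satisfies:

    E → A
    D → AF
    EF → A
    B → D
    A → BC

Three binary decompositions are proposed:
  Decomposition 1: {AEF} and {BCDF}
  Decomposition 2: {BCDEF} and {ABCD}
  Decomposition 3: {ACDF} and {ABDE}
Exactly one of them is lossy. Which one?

Decomposition 1: common = {F}, closure = {F} → lossy.
Decomposition 2: common = {BCD}, closure = {ABCDF} → lossless.
Decomposition 3: common = {AD}, closure = {ABCDF} → lossless.

Decomposition 1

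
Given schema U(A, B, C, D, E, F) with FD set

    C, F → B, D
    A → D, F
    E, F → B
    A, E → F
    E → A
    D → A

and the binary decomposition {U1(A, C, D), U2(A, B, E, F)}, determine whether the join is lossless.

No

Common attributes: U1 ∩ U2 = {A}.
Closure of {A}: A → D, F applies, adding D, F. So (A)⁺ = {A, D, F}.
The closure contains neither all of U1 = {A, C, D} nor all of U2 = {A, B, E, F}, so the common attributes are not a superkey of either fragment. The join is lossy.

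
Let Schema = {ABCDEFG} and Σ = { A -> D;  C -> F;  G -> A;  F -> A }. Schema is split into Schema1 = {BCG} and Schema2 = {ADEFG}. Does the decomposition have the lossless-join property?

No

Common attributes: Schema1 ∩ Schema2 = {G}.
Closure of {G}: G → A applies, adding A; A → D applies, adding D. So (G)⁺ = {ADG}.
The closure contains neither all of Schema1 = {BCG} nor all of Schema2 = {ADEFG}, so the common attributes are not a superkey of either fragment. The join is lossy.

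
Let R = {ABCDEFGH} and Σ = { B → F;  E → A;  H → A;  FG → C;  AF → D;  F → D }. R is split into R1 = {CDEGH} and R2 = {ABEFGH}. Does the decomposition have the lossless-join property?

No

Common attributes: R1 ∩ R2 = {EGH}.
Closure of {EGH}: E → A applies, adding A. So (EGH)⁺ = {AEGH}.
The closure contains neither all of R1 = {CDEGH} nor all of R2 = {ABEFGH}, so the common attributes are not a superkey of either fragment. The join is lossy.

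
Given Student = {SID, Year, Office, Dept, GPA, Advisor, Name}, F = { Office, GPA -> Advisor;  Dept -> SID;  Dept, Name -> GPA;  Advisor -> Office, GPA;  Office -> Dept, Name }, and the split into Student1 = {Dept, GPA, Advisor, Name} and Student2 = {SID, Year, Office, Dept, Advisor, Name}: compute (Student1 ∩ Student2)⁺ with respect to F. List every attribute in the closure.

Student1 ∩ Student2 = {Dept, Advisor, Name}.
Dept → SID applies, adding SID
Dept, Name → GPA applies, adding GPA
Advisor → Office, GPA applies, adding Office
Closure: {SID, Office, Dept, GPA, Advisor, Name}.

SID, Office, Dept, GPA, Advisor, Name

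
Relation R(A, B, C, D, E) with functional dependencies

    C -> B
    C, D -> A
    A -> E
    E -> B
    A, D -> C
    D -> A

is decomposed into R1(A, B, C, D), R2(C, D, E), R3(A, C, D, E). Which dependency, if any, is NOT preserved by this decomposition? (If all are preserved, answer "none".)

E -> B

Check E → B: no single fragment contains all of {B, E}, and the restricted closure of {E} across the fragments never reaches {B}.
C → B is preserved.
C, D → A is preserved.
A → E is preserved.
A, D → C is preserved.
D → A is preserved.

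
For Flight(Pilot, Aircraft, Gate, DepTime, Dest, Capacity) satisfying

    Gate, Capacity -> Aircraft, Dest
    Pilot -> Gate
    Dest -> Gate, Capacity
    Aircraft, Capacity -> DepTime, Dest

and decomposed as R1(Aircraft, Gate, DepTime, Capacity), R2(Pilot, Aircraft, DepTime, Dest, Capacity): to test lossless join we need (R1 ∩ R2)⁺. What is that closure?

Aircraft, Gate, DepTime, Dest, Capacity

R1 ∩ R2 = {Aircraft, DepTime, Capacity}.
Aircraft, Capacity → DepTime, Dest applies, adding Dest
Dest → Gate, Capacity applies, adding Gate
Closure: {Aircraft, Gate, DepTime, Dest, Capacity}.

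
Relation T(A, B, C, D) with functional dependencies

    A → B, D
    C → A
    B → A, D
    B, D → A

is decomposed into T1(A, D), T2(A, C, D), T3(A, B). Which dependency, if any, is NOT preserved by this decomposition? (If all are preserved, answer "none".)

none

A → B, D: restricted closure across fragments reaches B, D.
C → A lies within T2.
B → A, D: restricted closure across fragments reaches A, D.
B, D → A: restricted closure across fragments reaches A.
Every dependency is enforceable on the fragments, so the decomposition is dependency-preserving.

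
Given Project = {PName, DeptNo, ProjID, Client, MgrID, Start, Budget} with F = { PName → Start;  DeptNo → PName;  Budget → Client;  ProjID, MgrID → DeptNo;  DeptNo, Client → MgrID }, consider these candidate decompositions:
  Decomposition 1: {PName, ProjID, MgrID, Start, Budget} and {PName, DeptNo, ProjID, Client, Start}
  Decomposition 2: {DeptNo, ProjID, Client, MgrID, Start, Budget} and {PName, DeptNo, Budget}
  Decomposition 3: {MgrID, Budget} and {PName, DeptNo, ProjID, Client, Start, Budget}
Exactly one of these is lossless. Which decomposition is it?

Decomposition 1: common = {PName, ProjID, Start}, closure = {PName, ProjID, Start} → lossy.
Decomposition 2: common = {DeptNo, Budget}, closure = {PName, DeptNo, Client, MgrID, Start, Budget} → lossless.
Decomposition 3: common = {Budget}, closure = {Client, Budget} → lossy.

Decomposition 2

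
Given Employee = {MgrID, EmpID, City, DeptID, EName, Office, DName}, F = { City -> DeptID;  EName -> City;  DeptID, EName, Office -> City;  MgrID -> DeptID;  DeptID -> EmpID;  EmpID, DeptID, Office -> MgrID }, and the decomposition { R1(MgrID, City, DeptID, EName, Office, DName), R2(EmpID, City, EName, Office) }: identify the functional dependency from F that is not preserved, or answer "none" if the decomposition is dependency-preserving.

DeptID -> EmpID

Check DeptID → EmpID: no single fragment contains all of {EmpID, DeptID}, and the restricted closure of {DeptID} across the fragments never reaches {EmpID}.
City → DeptID is preserved.
EName → City is preserved.
DeptID, EName, Office → City is preserved.
MgrID → DeptID is preserved.
EmpID, DeptID, Office → MgrID is preserved.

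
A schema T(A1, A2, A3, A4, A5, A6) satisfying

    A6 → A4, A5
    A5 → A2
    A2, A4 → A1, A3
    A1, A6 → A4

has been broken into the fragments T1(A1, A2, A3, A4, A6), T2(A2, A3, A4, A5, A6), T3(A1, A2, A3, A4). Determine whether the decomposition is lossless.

Yes

Chase test. Columns are A1, A2, A3, A4, A5, A6; row i has aⱼ where attribute j ∈ Ti, else bᵢⱼ.
Initial tableau (one row per fragment):
  row 1: a1 a2 a3 a4 b15 a6
  row 2: b21 a2 a3 a4 a5 a6
  row 3: a1 a2 a3 a4 b35 b36
Rows 1 and 2 agree on A6; apply A6→A4, A5 and equate their A4, A5 entries.
Rows 1 and 2 agree on A2, A4; apply A2, A4→A1, A3 and equate their A1, A3 entries.
Row 1 is now all distinguished symbols — the join is lossless.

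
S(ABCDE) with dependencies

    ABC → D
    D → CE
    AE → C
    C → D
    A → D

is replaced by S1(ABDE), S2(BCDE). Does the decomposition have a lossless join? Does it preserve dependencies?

Lossless test: (BDE)⁺ = {BCDE}, which contains all of one fragment — lossless.
Dependency preservation: ABC → D; AE → C are not contained in any single fragment, but the restricted closure of each left-hand side across the fragments still reaches the right-hand side; the remaining FDs each lie inside some fragment. All dependencies are preserved.

lossless and dependency-preserving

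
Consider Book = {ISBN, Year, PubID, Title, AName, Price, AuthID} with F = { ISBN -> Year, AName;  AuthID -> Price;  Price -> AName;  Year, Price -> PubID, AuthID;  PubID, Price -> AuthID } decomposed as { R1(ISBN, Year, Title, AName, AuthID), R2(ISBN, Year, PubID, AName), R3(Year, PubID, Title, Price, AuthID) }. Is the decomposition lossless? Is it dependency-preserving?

Lossless test (chase): Rows 1 and 3 agree on AuthID; apply AuthID→Price and equate their Price entries. Rows 1 and 3 agree on Price; apply Price→AName and equate their AName entries. Rows 1 and 3 agree on Year, Price; apply Year, Price→PubID, AuthID and equate their PubID, AuthID entries. Row 1 is now all distinguished symbols — the join is lossless.
Dependency preservation: the restricted closure of {Price} across the fragments never reaches {AName}, so Price → AName cannot be enforced without a join — not preserved.

lossless but not dependency-preserving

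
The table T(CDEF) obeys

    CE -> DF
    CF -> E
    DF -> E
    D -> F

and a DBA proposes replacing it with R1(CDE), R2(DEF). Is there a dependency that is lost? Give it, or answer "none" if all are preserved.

Check CF → E: no single fragment contains all of {CEF}, and the restricted closure of {CF} across the fragments never reaches {E}.
CE → DF is preserved.
DF → E is preserved.
D → F is preserved.

CF -> E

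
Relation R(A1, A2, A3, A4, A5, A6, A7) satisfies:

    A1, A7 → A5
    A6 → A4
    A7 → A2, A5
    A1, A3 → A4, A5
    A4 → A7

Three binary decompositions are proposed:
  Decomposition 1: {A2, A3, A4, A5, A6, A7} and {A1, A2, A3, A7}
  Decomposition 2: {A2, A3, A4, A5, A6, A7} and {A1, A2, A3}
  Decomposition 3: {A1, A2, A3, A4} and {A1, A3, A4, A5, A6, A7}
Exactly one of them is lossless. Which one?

Decomposition 1: common = {A2, A3, A7}, closure = {A2, A3, A5, A7} → lossy.
Decomposition 2: common = {A2, A3}, closure = {A2, A3} → lossy.
Decomposition 3: common = {A1, A3, A4}, closure = {A1, A2, A3, A4, A5, A7} → lossless.

Decomposition 3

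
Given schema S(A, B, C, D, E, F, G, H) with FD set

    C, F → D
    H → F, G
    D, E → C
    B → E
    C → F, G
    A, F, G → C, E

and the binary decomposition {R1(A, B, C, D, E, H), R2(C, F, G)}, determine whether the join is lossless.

Yes

Common attributes: R1 ∩ R2 = {C}.
Closure of {C}: C → F, G applies, adding F, G; C, F → D applies, adding D. So (C)⁺ = {C, D, F, G}.
This closure contains every attribute of R2, so R1 ∩ R2 → R2. The join is lossless.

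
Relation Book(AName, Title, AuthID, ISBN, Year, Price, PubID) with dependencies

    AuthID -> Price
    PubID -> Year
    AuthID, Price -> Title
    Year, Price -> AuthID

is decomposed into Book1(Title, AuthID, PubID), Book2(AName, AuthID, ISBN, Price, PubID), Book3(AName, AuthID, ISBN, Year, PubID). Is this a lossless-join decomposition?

Chase test. Columns are AName, Title, AuthID, ISBN, Year, Price, PubID; row i has aⱼ where attribute j ∈ Booki, else bᵢⱼ.
Initial tableau (one row per fragment):
  row 1: b11 a2 a3 b14 b15 b16 a7
  row 2: a1 b22 a3 a4 b25 a6 a7
  row 3: a1 b32 a3 a4 a5 b36 a7
Rows 1 and 2 agree on AuthID; apply AuthID→Price and equate their Price entries.
Rows 1 and 3 agree on AuthID; apply AuthID→Price and equate their Price entries.
Rows 1 and 2 agree on PubID; apply PubID→Year and equate their Year entries.
Rows 1 and 3 agree on PubID; apply PubID→Year and equate their Year entries.
Rows 1 and 2 agree on AuthID, Price; apply AuthID, Price→Title and equate their Title entries.
Rows 1 and 3 agree on AuthID, Price; apply AuthID, Price→Title and equate their Title entries.
Row 2 is now all distinguished symbols — the join is lossless.

Yes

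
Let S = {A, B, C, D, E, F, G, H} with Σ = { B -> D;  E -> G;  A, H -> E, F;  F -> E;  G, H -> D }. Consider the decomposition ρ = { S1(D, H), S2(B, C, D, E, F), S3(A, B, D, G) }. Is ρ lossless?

Chase test. Columns are A, B, C, D, E, F, G, H; row i has aⱼ where attribute j ∈ Si, else bᵢⱼ.
Initial tableau (one row per fragment):
  row 1: b11 b12 b13 a4 b15 b16 b17 a8
  row 2: b21 a2 a3 a4 a5 a6 b27 b28
  row 3: a1 a2 b33 a4 b35 b36 a7 b38
No row becomes fully distinguished — the join is lossy.

No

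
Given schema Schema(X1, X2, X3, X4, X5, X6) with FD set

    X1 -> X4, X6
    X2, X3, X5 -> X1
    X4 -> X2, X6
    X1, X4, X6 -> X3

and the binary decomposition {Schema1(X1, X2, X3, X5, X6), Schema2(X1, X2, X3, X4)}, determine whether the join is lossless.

Yes

Common attributes: Schema1 ∩ Schema2 = {X1, X2, X3}.
Closure of {X1, X2, X3}: X1 → X4, X6 applies, adding X4, X6. So (X1, X2, X3)⁺ = {X1, X2, X3, X4, X6}.
This closure contains every attribute of Schema2, so Schema1 ∩ Schema2 → Schema2. The join is lossless.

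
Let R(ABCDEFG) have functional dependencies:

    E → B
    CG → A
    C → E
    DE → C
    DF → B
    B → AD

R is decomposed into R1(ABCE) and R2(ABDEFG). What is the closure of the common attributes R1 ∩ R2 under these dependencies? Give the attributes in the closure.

ABCDE

R1 ∩ R2 = {ABE}.
B → AD applies, adding D
DE → C applies, adding C
Closure: {ABCDE}.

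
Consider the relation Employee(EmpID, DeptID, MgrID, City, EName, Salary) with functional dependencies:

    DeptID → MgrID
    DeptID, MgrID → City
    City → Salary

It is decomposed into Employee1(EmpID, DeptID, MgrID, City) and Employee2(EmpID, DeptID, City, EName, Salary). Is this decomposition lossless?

Common attributes: Employee1 ∩ Employee2 = {EmpID, DeptID, City}.
Closure of {EmpID, DeptID, City}: DeptID → MgrID applies, adding MgrID; City → Salary applies, adding Salary. So (EmpID, DeptID, City)⁺ = {EmpID, DeptID, MgrID, City, Salary}.
This closure contains every attribute of Employee1, so Employee1 ∩ Employee2 → Employee1. The join is lossless.

Yes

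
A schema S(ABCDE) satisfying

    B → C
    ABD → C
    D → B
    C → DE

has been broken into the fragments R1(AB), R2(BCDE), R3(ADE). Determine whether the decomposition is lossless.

Yes

Chase test. Columns are ABCDE; row i has aⱼ where attribute j ∈ Ri, else bᵢⱼ.
Initial tableau (one row per fragment):
  row 1: a1 a2 b13 b14 b15
  row 2: b21 a2 a3 a4 a5
  row 3: a1 b32 b33 a4 a5
Rows 1 and 2 agree on B; apply B→C and equate their C entries.
Rows 2 and 3 agree on D; apply D→B and equate their B entries.
Rows 1 and 2 agree on C; apply C→DE and equate their DE entries.
Rows 1 and 3 agree on B; apply B→C and equate their C entries.
Row 1 is now all distinguished symbols — the join is lossless.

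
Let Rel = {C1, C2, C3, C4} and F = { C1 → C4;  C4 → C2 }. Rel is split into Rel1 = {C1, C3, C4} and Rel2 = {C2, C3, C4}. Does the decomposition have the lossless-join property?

Common attributes: Rel1 ∩ Rel2 = {C3, C4}.
Closure of {C3, C4}: C4 → C2 applies, adding C2. So (C3, C4)⁺ = {C2, C3, C4}.
This closure contains every attribute of Rel2, so Rel1 ∩ Rel2 → Rel2. The join is lossless.

Yes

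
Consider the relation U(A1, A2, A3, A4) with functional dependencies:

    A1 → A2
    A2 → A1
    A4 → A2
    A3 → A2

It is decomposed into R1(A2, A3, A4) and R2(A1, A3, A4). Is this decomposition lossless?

Yes

Common attributes: R1 ∩ R2 = {A3, A4}.
Closure of {A3, A4}: A4 → A2 applies, adding A2; A2 → A1 applies, adding A1. So (A3, A4)⁺ = {A1, A2, A3, A4}.
This closure contains every attribute of R1, so R1 ∩ R2 → R1. The join is lossless.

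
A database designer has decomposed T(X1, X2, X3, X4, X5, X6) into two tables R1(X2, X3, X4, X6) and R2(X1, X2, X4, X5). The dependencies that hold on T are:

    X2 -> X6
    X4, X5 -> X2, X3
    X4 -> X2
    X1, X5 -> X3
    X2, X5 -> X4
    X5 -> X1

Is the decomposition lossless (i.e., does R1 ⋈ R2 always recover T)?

No

Common attributes: R1 ∩ R2 = {X2, X4}.
Closure of {X2, X4}: X2 → X6 applies, adding X6. So (X2, X4)⁺ = {X2, X4, X6}.
The closure contains neither all of R1 = {X2, X3, X4, X6} nor all of R2 = {X1, X2, X4, X5}, so the common attributes are not a superkey of either fragment. The join is lossy.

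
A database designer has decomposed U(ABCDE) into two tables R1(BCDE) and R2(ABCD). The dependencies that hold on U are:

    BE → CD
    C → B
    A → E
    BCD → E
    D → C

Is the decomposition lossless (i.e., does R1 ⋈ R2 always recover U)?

Yes

Common attributes: R1 ∩ R2 = {BCD}.
Closure of {BCD}: BCD → E applies, adding E. So (BCD)⁺ = {BCDE}.
This closure contains every attribute of R1, so R1 ∩ R2 → R1. The join is lossless.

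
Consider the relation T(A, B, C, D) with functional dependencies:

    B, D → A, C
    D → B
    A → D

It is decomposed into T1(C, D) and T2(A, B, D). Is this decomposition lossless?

Yes

Common attributes: T1 ∩ T2 = {D}.
Closure of {D}: D → B applies, adding B; B, D → A, C applies, adding A, C. So (D)⁺ = {A, B, C, D}.
This closure contains every attribute of T1, so T1 ∩ T2 → T1. The join is lossless.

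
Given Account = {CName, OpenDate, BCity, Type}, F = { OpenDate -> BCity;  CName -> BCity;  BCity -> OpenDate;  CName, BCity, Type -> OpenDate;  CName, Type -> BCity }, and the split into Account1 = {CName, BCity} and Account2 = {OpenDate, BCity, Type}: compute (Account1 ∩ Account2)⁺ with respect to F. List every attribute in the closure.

Account1 ∩ Account2 = {BCity}.
BCity → OpenDate applies, adding OpenDate
Closure: {OpenDate, BCity}.

OpenDate, BCity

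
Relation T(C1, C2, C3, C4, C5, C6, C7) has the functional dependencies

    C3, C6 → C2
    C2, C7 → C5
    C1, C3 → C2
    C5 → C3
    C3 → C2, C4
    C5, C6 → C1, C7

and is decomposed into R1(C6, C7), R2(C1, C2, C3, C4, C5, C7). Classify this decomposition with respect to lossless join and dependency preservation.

Lossless test: (C7)⁺ = {C7}, which is a superkey of neither fragment — lossy.
Dependency preservation: the restricted closure of {C5, C6} across the fragments never reaches {C1, C7}, so C5, C6 → C1, C7 cannot be enforced without a join — not preserved.

lossy and not dependency-preserving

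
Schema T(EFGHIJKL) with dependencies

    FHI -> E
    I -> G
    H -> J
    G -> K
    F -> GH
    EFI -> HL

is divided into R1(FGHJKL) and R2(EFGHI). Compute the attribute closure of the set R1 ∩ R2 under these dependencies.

R1 ∩ R2 = {FGH}.
H → J applies, adding J
G → K applies, adding K
Closure: {FGHJK}.

FGHJK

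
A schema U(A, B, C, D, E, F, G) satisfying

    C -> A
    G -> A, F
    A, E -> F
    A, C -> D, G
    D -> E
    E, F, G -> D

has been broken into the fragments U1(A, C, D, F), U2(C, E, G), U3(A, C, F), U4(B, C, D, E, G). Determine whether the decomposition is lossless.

Yes

Chase test. Columns are A, B, C, D, E, F, G; row i has aⱼ where attribute j ∈ Ui, else bᵢⱼ.
Initial tableau (one row per fragment):
  row 1: a1 b12 a3 a4 b15 a6 b17
  row 2: b21 b22 a3 b24 a5 b26 a7
  row 3: a1 b32 a3 b34 b35 a6 b37
  row 4: b41 a2 a3 a4 a5 b46 a7
Rows 1 and 2 agree on C; apply C→A and equate their A entries.
Rows 1 and 4 agree on C; apply C→A and equate their A entries.
Rows 2 and 4 agree on G; apply G→A, F and equate their A, F entries.
Rows 1 and 2 agree on A, C; apply A, C→D, G and equate their D, G entries.
Rows 1 and 3 agree on A, C; apply A, C→D, G and equate their D, G entries.
Rows 1 and 2 agree on D; apply D→E and equate their E entries.
Rows 1 and 3 agree on D; apply D→E and equate their E entries.
Rows 1 and 2 agree on G; apply G→A, F and equate their A, F entries.
Row 4 is now all distinguished symbols — the join is lossless.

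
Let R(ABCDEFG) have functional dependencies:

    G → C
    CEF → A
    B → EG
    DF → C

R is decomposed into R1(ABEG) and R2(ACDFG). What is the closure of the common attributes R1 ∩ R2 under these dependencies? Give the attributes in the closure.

R1 ∩ R2 = {AG}.
G → C applies, adding C
Closure: {ACG}.

ACG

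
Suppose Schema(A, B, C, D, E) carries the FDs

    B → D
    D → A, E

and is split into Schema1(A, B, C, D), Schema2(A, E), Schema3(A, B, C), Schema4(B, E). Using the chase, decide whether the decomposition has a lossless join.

Yes

Chase test. Columns are A, B, C, D, E; row i has aⱼ where attribute j ∈ Schemai, else bᵢⱼ.
Initial tableau (one row per fragment):
  row 1: a1 a2 a3 a4 b15
  row 2: a1 b22 b23 b24 a5
  row 3: a1 a2 a3 b34 b35
  row 4: b41 a2 b43 b44 a5
Rows 1 and 3 agree on B; apply B→D and equate their D entries.
Rows 1 and 4 agree on B; apply B→D and equate their D entries.
Rows 1 and 3 agree on D; apply D→A, E and equate their A, E entries.
Rows 1 and 4 agree on D; apply D→A, E and equate their A, E entries.
Row 1 is now all distinguished symbols — the join is lossless.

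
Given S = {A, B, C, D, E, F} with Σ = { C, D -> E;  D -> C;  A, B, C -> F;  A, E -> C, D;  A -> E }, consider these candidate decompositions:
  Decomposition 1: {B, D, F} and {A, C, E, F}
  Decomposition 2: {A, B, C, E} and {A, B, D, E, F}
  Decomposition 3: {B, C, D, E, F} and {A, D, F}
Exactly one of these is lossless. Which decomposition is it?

Decomposition 2

Decomposition 1: common = {F}, closure = {F} → lossy.
Decomposition 2: common = {A, B, E}, closure = {A, B, C, D, E, F} → lossless.
Decomposition 3: common = {D, F}, closure = {C, D, E, F} → lossy.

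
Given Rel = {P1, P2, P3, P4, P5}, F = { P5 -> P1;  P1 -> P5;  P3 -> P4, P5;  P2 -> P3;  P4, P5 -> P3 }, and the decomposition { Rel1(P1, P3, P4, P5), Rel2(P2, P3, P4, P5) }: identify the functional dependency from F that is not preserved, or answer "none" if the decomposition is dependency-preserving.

none

P5 → P1 lies within Rel1.
P1 → P5 lies within Rel1.
P3 → P4, P5 lies within Rel1.
P2 → P3 lies within Rel2.
P4, P5 → P3 lies within Rel1.
Every dependency is enforceable on the fragments, so the decomposition is dependency-preserving.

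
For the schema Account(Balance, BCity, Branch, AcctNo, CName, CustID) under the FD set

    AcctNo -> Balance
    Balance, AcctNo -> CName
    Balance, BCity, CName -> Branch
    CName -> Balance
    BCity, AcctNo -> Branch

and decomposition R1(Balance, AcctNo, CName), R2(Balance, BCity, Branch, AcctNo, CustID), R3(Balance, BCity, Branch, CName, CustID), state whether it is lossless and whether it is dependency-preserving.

lossless and dependency-preserving

Lossless test (chase): Rows 1 and 2 agree on Balance, AcctNo; apply Balance, AcctNo→CName and equate their CName entries. Row 2 is now all distinguished symbols — the join is lossless.
Dependency preservation: every FD's attributes lie within a single fragment, so each can be enforced locally — preserved.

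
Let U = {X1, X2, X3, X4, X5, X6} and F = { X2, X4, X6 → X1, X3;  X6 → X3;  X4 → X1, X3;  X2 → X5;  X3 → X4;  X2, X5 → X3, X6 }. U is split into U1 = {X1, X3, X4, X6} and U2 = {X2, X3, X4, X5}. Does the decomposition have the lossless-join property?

Common attributes: U1 ∩ U2 = {X3, X4}.
Closure of {X3, X4}: X4 → X1, X3 applies, adding X1. So (X3, X4)⁺ = {X1, X3, X4}.
The closure contains neither all of U1 = {X1, X3, X4, X6} nor all of U2 = {X2, X3, X4, X5}, so the common attributes are not a superkey of either fragment. The join is lossy.

No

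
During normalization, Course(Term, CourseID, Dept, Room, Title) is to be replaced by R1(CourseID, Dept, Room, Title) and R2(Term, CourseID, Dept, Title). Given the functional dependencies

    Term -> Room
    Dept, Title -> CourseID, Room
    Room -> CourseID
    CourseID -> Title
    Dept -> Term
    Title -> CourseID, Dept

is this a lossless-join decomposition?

Common attributes: R1 ∩ R2 = {CourseID, Dept, Title}.
Closure of {CourseID, Dept, Title}: Dept, Title → CourseID, Room applies, adding Room; Dept → Term applies, adding Term. So (CourseID, Dept, Title)⁺ = {Term, CourseID, Dept, Room, Title}.
This closure contains every attribute of R1, so R1 ∩ R2 → R1. The join is lossless.

Yes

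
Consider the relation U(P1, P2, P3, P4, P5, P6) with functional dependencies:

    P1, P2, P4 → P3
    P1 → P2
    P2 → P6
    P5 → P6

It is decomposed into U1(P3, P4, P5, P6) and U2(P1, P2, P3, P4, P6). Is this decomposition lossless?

No

Common attributes: U1 ∩ U2 = {P3, P4, P6}.
No dependency enlarges {P3, P4, P6}, so (P3, P4, P6)⁺ = {P3, P4, P6}.
The closure contains neither all of U1 = {P3, P4, P5, P6} nor all of U2 = {P1, P2, P3, P4, P6}, so the common attributes are not a superkey of either fragment. The join is lossy.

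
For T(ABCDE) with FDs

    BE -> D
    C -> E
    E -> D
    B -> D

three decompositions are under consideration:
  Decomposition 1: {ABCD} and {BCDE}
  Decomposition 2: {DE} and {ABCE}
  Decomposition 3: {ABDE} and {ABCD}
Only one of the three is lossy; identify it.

Decomposition 1: common = {BCD}, closure = {BCDE} → lossless.
Decomposition 2: common = {E}, closure = {DE} → lossless.
Decomposition 3: common = {ABD}, closure = {ABD} → lossy.

Decomposition 3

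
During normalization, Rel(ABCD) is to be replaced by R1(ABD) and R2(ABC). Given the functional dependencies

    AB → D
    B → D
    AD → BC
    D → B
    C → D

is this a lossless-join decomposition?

Common attributes: R1 ∩ R2 = {AB}.
Closure of {AB}: AB → D applies, adding D; AD → BC applies, adding C. So (AB)⁺ = {ABCD}.
This closure contains every attribute of R1, so R1 ∩ R2 → R1. The join is lossless.

Yes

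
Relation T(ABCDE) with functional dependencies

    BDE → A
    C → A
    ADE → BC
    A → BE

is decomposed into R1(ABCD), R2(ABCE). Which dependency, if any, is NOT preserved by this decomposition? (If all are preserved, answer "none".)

Check BDE → A: no single fragment contains all of {ABDE}, and the restricted closure of {BDE} across the fragments never reaches {A}.
C → A is preserved.
ADE → BC is preserved.
A → BE is preserved.

BDE → A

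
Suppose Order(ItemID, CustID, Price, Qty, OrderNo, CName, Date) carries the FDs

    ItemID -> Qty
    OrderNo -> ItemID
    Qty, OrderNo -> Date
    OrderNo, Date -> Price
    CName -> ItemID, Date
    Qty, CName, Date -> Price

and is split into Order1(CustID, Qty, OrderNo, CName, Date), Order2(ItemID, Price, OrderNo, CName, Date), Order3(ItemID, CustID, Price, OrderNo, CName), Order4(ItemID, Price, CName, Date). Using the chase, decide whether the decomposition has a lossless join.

Chase test. Columns are ItemID, CustID, Price, Qty, OrderNo, CName, Date; row i has aⱼ where attribute j ∈ Orderi, else bᵢⱼ.
Initial tableau (one row per fragment):
  row 1: b11 a2 b13 a4 a5 a6 a7
  row 2: a1 b22 a3 b24 a5 a6 a7
  row 3: a1 a2 a3 b34 a5 a6 b37
  row 4: a1 b42 a3 b44 b45 a6 a7
Rows 2 and 3 agree on ItemID; apply ItemID→Qty and equate their Qty entries.
Rows 2 and 4 agree on ItemID; apply ItemID→Qty and equate their Qty entries.
Rows 1 and 2 agree on OrderNo; apply OrderNo→ItemID and equate their ItemID entries.
Rows 2 and 3 agree on Qty, OrderNo; apply Qty, OrderNo→Date and equate their Date entries.
Rows 1 and 2 agree on OrderNo, Date; apply OrderNo, Date→Price and equate their Price entries.
Rows 1 and 2 agree on ItemID; apply ItemID→Qty and equate their Qty entries.
Row 1 is now all distinguished symbols — the join is lossless.

Yes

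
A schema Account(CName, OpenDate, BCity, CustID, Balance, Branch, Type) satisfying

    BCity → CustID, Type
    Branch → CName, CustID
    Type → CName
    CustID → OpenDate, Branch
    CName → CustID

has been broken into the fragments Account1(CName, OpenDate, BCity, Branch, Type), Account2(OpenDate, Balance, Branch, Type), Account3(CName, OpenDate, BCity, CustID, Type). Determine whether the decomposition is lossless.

Chase test. Columns are CName, OpenDate, BCity, CustID, Balance, Branch, Type; row i has aⱼ where attribute j ∈ Accounti, else bᵢⱼ.
Initial tableau (one row per fragment):
  row 1: a1 a2 a3 b14 b15 a6 a7
  row 2: b21 a2 b23 b24 a5 a6 a7
  row 3: a1 a2 a3 a4 b35 b36 a7
Rows 1 and 3 agree on BCity; apply BCity→CustID, Type and equate their CustID, Type entries.
Rows 1 and 2 agree on Branch; apply Branch→CName, CustID and equate their CName, CustID entries.
Rows 1 and 3 agree on CustID; apply CustID→OpenDate, Branch and equate their OpenDate, Branch entries.
No row becomes fully distinguished — the join is lossy.

No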